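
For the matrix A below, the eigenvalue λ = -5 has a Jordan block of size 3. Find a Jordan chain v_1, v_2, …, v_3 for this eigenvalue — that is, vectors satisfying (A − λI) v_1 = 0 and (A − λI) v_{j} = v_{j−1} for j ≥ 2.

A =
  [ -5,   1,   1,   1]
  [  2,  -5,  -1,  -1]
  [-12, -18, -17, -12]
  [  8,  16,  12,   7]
A Jordan chain for λ = -5 of length 3:
v_1 = (-2, 4, 12, -16)ᵀ
v_2 = (0, 2, -12, 8)ᵀ
v_3 = (1, 0, 0, 0)ᵀ

Let N = A − (-5)·I. We want v_3 with N^3 v_3 = 0 but N^2 v_3 ≠ 0; then v_{j-1} := N · v_j for j = 3, …, 2.

Pick v_3 = (1, 0, 0, 0)ᵀ.
Then v_2 = N · v_3 = (0, 2, -12, 8)ᵀ.
Then v_1 = N · v_2 = (-2, 4, 12, -16)ᵀ.

Sanity check: (A − (-5)·I) v_1 = (0, 0, 0, 0)ᵀ = 0. ✓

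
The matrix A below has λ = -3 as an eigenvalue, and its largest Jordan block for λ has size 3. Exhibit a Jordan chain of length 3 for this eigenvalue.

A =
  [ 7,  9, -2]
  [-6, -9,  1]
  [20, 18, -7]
A Jordan chain for λ = -3 of length 3:
v_1 = (6, -4, 12)ᵀ
v_2 = (10, -6, 20)ᵀ
v_3 = (1, 0, 0)ᵀ

Let N = A − (-3)·I. We want v_3 with N^3 v_3 = 0 but N^2 v_3 ≠ 0; then v_{j-1} := N · v_j for j = 3, …, 2.

Pick v_3 = (1, 0, 0)ᵀ.
Then v_2 = N · v_3 = (10, -6, 20)ᵀ.
Then v_1 = N · v_2 = (6, -4, 12)ᵀ.

Sanity check: (A − (-3)·I) v_1 = (0, 0, 0)ᵀ = 0. ✓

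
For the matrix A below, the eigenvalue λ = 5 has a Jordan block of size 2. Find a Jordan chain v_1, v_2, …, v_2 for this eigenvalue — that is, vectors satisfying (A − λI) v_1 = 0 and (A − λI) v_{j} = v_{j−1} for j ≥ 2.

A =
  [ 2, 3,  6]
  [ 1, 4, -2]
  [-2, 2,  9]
A Jordan chain for λ = 5 of length 2:
v_1 = (-3, 1, -2)ᵀ
v_2 = (1, 0, 0)ᵀ

Let N = A − (5)·I. We want v_2 with N^2 v_2 = 0 but N^1 v_2 ≠ 0; then v_{j-1} := N · v_j for j = 2, …, 2.

Pick v_2 = (1, 0, 0)ᵀ.
Then v_1 = N · v_2 = (-3, 1, -2)ᵀ.

Sanity check: (A − (5)·I) v_1 = (0, 0, 0)ᵀ = 0. ✓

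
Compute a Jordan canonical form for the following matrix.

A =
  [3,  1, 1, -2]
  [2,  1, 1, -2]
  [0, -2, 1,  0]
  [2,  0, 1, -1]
J_3(1) ⊕ J_1(1)

The characteristic polynomial is
  det(x·I − A) = x^4 - 4*x^3 + 6*x^2 - 4*x + 1 = (x - 1)^4

Eigenvalues and multiplicities (the geometric multiplicity of λ is n − rank(A − λI), which equals the number of Jordan blocks for λ):
  λ = 1: algebraic multiplicity = 4, geometric multiplicity = 2

Determining the block sizes for each eigenvalue:
  λ = 1: with am = 4 and gm = 2, the partition is not yet determined (e.g. several partitions of 4 into 2 parts exist). Let N = A − (1)·I. Computing rank(N^1) = 2, rank(N^2) = 1, rank(N^3) = 0; the number of blocks of size ≥ j is rank(N^{j−1}) − rank(N^j), giving [2, 1, 1]. So we have 1 block(s) of size 3, 1 block(s) of size 1 → block sizes [3, 1]

Assembling the blocks gives a Jordan form
J =
  [1, 1, 0, 0]
  [0, 1, 1, 0]
  [0, 0, 1, 0]
  [0, 0, 0, 1]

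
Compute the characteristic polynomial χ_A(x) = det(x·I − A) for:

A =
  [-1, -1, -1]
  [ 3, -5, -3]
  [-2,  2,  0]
x^3 + 6*x^2 + 12*x + 8

Expanding det(x·I − A) (e.g. by cofactor expansion or by noting that A is similar to its Jordan form J, which has the same characteristic polynomial as A) gives
  χ_A(x) = x^3 + 6*x^2 + 12*x + 8
which factors as (x + 2)^3. The eigenvalues (with algebraic multiplicities) are λ = -2 with multiplicity 3.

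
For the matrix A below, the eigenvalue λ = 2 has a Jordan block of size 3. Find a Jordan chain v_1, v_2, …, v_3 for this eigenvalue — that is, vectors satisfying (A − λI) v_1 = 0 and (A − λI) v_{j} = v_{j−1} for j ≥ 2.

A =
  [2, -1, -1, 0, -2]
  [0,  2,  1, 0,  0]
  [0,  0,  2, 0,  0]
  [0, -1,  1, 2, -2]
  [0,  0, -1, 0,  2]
A Jordan chain for λ = 2 of length 3:
v_1 = (1, 0, 0, 1, 0)ᵀ
v_2 = (-1, 1, 0, 1, -1)ᵀ
v_3 = (0, 0, 1, 0, 0)ᵀ

Let N = A − (2)·I. We want v_3 with N^3 v_3 = 0 but N^2 v_3 ≠ 0; then v_{j-1} := N · v_j for j = 3, …, 2.

Pick v_3 = (0, 0, 1, 0, 0)ᵀ.
Then v_2 = N · v_3 = (-1, 1, 0, 1, -1)ᵀ.
Then v_1 = N · v_2 = (1, 0, 0, 1, 0)ᵀ.

Sanity check: (A − (2)·I) v_1 = (0, 0, 0, 0, 0)ᵀ = 0. ✓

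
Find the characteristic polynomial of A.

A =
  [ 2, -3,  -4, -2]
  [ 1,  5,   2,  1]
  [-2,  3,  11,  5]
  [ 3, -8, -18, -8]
x^4 - 10*x^3 + 36*x^2 - 54*x + 27

Expanding det(x·I − A) (e.g. by cofactor expansion or by noting that A is similar to its Jordan form J, which has the same characteristic polynomial as A) gives
  χ_A(x) = x^4 - 10*x^3 + 36*x^2 - 54*x + 27
which factors as (x - 3)^3*(x - 1). The eigenvalues (with algebraic multiplicities) are λ = 1 with multiplicity 1, λ = 3 with multiplicity 3.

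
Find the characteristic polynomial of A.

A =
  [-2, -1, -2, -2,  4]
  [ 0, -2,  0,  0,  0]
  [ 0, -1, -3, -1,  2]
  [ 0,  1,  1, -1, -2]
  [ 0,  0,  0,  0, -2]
x^5 + 10*x^4 + 40*x^3 + 80*x^2 + 80*x + 32

Expanding det(x·I − A) (e.g. by cofactor expansion or by noting that A is similar to its Jordan form J, which has the same characteristic polynomial as A) gives
  χ_A(x) = x^5 + 10*x^4 + 40*x^3 + 80*x^2 + 80*x + 32
which factors as (x + 2)^5. The eigenvalues (with algebraic multiplicities) are λ = -2 with multiplicity 5.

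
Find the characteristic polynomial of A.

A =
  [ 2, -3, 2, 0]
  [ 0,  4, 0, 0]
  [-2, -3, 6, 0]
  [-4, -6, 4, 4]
x^4 - 16*x^3 + 96*x^2 - 256*x + 256

Expanding det(x·I − A) (e.g. by cofactor expansion or by noting that A is similar to its Jordan form J, which has the same characteristic polynomial as A) gives
  χ_A(x) = x^4 - 16*x^3 + 96*x^2 - 256*x + 256
which factors as (x - 4)^4. The eigenvalues (with algebraic multiplicities) are λ = 4 with multiplicity 4.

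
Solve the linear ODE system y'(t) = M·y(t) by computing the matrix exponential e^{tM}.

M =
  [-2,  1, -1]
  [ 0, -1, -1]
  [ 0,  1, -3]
e^{tM} =
  [exp(-2*t), t*exp(-2*t), -t*exp(-2*t)]
  [0, t*exp(-2*t) + exp(-2*t), -t*exp(-2*t)]
  [0, t*exp(-2*t), -t*exp(-2*t) + exp(-2*t)]

Strategy: write M = P · J · P⁻¹ where J is a Jordan canonical form, so e^{tM} = P · e^{tJ} · P⁻¹, and e^{tJ} can be computed block-by-block.

M has Jordan form
J =
  [-2,  1,  0]
  [ 0, -2,  0]
  [ 0,  0, -2]
(up to reordering of blocks).

Per-block formulas:
  For a 2×2 Jordan block J_2(-2): exp(t · J_2(-2)) = e^(-2t)·(I + t·N), where N is the 2×2 nilpotent shift.
  For a 1×1 block at λ = -2: exp(t · [-2]) = [e^(-2t)].

After assembling e^{tJ} and conjugating by P, we get:

e^{tM} =
  [exp(-2*t), t*exp(-2*t), -t*exp(-2*t)]
  [0, t*exp(-2*t) + exp(-2*t), -t*exp(-2*t)]
  [0, t*exp(-2*t), -t*exp(-2*t) + exp(-2*t)]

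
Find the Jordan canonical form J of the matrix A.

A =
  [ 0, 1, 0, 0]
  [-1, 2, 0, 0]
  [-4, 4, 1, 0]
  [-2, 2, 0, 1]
J_2(1) ⊕ J_1(1) ⊕ J_1(1)

The characteristic polynomial is
  det(x·I − A) = x^4 - 4*x^3 + 6*x^2 - 4*x + 1 = (x - 1)^4

Eigenvalues and multiplicities (the geometric multiplicity of λ is n − rank(A − λI), which equals the number of Jordan blocks for λ):
  λ = 1: algebraic multiplicity = 4, geometric multiplicity = 3

Determining the block sizes for each eigenvalue:
  λ = 1: 3 blocks summing to 4 forces exactly one block of size 2 and the rest size 1 → block sizes [2, 1, 1]

Assembling the blocks gives a Jordan form
J =
  [1, 1, 0, 0]
  [0, 1, 0, 0]
  [0, 0, 1, 0]
  [0, 0, 0, 1]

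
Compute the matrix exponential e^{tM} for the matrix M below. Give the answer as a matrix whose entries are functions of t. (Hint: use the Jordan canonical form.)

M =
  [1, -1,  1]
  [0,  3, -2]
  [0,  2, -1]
e^{tM} =
  [exp(t), -t*exp(t), t*exp(t)]
  [0, 2*t*exp(t) + exp(t), -2*t*exp(t)]
  [0, 2*t*exp(t), -2*t*exp(t) + exp(t)]

Strategy: write M = P · J · P⁻¹ where J is a Jordan canonical form, so e^{tM} = P · e^{tJ} · P⁻¹, and e^{tJ} can be computed block-by-block.

M has Jordan form
J =
  [1, 1, 0]
  [0, 1, 0]
  [0, 0, 1]
(up to reordering of blocks).

Per-block formulas:
  For a 2×2 Jordan block J_2(1): exp(t · J_2(1)) = e^(1t)·(I + t·N), where N is the 2×2 nilpotent shift.
  For a 1×1 block at λ = 1: exp(t · [1]) = [e^(1t)].

After assembling e^{tJ} and conjugating by P, we get:

e^{tM} =
  [exp(t), -t*exp(t), t*exp(t)]
  [0, 2*t*exp(t) + exp(t), -2*t*exp(t)]
  [0, 2*t*exp(t), -2*t*exp(t) + exp(t)]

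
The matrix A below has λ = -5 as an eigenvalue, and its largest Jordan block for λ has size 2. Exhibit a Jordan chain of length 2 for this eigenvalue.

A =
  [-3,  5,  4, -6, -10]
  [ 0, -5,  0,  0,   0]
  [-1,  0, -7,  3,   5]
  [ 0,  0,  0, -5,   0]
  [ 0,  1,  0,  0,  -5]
A Jordan chain for λ = -5 of length 2:
v_1 = (2, 0, -1, 0, 0)ᵀ
v_2 = (1, 0, 0, 0, 0)ᵀ

Let N = A − (-5)·I. We want v_2 with N^2 v_2 = 0 but N^1 v_2 ≠ 0; then v_{j-1} := N · v_j for j = 2, …, 2.

Pick v_2 = (1, 0, 0, 0, 0)ᵀ.
Then v_1 = N · v_2 = (2, 0, -1, 0, 0)ᵀ.

Sanity check: (A − (-5)·I) v_1 = (0, 0, 0, 0, 0)ᵀ = 0. ✓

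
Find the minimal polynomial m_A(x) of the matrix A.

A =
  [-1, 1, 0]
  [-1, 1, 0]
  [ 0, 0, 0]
x^2

The characteristic polynomial is χ_A(x) = x^3, so the eigenvalues are known. The minimal polynomial is
  m_A(x) = Π_λ (x − λ)^{k_λ}
where k_λ is the size of the *largest* Jordan block for λ (equivalently, the smallest k with (A − λI)^k v = 0 for every generalised eigenvector v of λ).

  λ = 0: largest Jordan block has size 2, contributing (x − 0)^2

So m_A(x) = x^2 = x^2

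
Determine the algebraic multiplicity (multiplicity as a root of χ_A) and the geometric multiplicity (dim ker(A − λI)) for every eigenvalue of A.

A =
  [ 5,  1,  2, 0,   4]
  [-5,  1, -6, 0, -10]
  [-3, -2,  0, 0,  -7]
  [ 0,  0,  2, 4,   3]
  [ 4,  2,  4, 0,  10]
λ = 4: alg = 5, geom = 2

Step 1 — factor the characteristic polynomial to read off the algebraic multiplicities:
  χ_A(x) = (x - 4)^5

Step 2 — compute geometric multiplicities via the rank-nullity identity g(λ) = n − rank(A − λI):
  rank(A − (4)·I) = 3, so dim ker(A − (4)·I) = n − 3 = 2

Summary:
  λ = 4: algebraic multiplicity = 5, geometric multiplicity = 2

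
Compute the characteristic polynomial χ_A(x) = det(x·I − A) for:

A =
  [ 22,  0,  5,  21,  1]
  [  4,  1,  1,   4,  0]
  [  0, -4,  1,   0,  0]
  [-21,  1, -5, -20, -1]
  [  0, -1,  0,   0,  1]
x^5 - 5*x^4 + 10*x^3 - 10*x^2 + 5*x - 1

Expanding det(x·I − A) (e.g. by cofactor expansion or by noting that A is similar to its Jordan form J, which has the same characteristic polynomial as A) gives
  χ_A(x) = x^5 - 5*x^4 + 10*x^3 - 10*x^2 + 5*x - 1
which factors as (x - 1)^5. The eigenvalues (with algebraic multiplicities) are λ = 1 with multiplicity 5.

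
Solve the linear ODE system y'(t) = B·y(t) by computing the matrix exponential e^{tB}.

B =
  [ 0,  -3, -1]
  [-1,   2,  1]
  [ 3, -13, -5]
e^{tB} =
  [t^2*exp(-t)/2 + t*exp(-t) + exp(-t), t^2*exp(-t)/2 - 3*t*exp(-t), -t*exp(-t)]
  [-t^2*exp(-t)/2 - t*exp(-t), -t^2*exp(-t)/2 + 3*t*exp(-t) + exp(-t), t*exp(-t)]
  [2*t^2*exp(-t) + 3*t*exp(-t), 2*t^2*exp(-t) - 13*t*exp(-t), -4*t*exp(-t) + exp(-t)]

Strategy: write B = P · J · P⁻¹ where J is a Jordan canonical form, so e^{tB} = P · e^{tJ} · P⁻¹, and e^{tJ} can be computed block-by-block.

B has Jordan form
J =
  [-1,  1,  0]
  [ 0, -1,  1]
  [ 0,  0, -1]
(up to reordering of blocks).

Per-block formulas:
  For a 3×3 Jordan block J_3(-1): exp(t · J_3(-1)) = e^(-1t)·(I + t·N + (t^2/2)·N^2), where N is the 3×3 nilpotent shift.

After assembling e^{tJ} and conjugating by P, we get:

e^{tB} =
  [t^2*exp(-t)/2 + t*exp(-t) + exp(-t), t^2*exp(-t)/2 - 3*t*exp(-t), -t*exp(-t)]
  [-t^2*exp(-t)/2 - t*exp(-t), -t^2*exp(-t)/2 + 3*t*exp(-t) + exp(-t), t*exp(-t)]
  [2*t^2*exp(-t) + 3*t*exp(-t), 2*t^2*exp(-t) - 13*t*exp(-t), -4*t*exp(-t) + exp(-t)]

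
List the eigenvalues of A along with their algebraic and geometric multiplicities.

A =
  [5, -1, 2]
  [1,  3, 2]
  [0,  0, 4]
λ = 4: alg = 3, geom = 2

Step 1 — factor the characteristic polynomial to read off the algebraic multiplicities:
  χ_A(x) = (x - 4)^3

Step 2 — compute geometric multiplicities via the rank-nullity identity g(λ) = n − rank(A − λI):
  rank(A − (4)·I) = 1, so dim ker(A − (4)·I) = n − 1 = 2

Summary:
  λ = 4: algebraic multiplicity = 3, geometric multiplicity = 2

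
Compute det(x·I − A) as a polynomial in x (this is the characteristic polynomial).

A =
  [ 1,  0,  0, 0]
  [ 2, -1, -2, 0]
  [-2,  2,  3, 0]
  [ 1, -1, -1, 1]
x^4 - 4*x^3 + 6*x^2 - 4*x + 1

Expanding det(x·I − A) (e.g. by cofactor expansion or by noting that A is similar to its Jordan form J, which has the same characteristic polynomial as A) gives
  χ_A(x) = x^4 - 4*x^3 + 6*x^2 - 4*x + 1
which factors as (x - 1)^4. The eigenvalues (with algebraic multiplicities) are λ = 1 with multiplicity 4.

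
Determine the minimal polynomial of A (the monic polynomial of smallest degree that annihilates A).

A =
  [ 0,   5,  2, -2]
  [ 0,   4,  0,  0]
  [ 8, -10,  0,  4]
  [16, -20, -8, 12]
x^2 - 8*x + 16

The characteristic polynomial is χ_A(x) = (x - 4)^4, so the eigenvalues are known. The minimal polynomial is
  m_A(x) = Π_λ (x − λ)^{k_λ}
where k_λ is the size of the *largest* Jordan block for λ (equivalently, the smallest k with (A − λI)^k v = 0 for every generalised eigenvector v of λ).

  λ = 4: largest Jordan block has size 2, contributing (x − 4)^2

So m_A(x) = (x - 4)^2 = x^2 - 8*x + 16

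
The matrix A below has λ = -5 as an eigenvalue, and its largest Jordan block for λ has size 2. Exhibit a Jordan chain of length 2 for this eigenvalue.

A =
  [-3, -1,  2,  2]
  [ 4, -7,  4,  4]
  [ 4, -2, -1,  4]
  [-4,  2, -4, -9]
A Jordan chain for λ = -5 of length 2:
v_1 = (2, 4, 4, -4)ᵀ
v_2 = (1, 0, 0, 0)ᵀ

Let N = A − (-5)·I. We want v_2 with N^2 v_2 = 0 but N^1 v_2 ≠ 0; then v_{j-1} := N · v_j for j = 2, …, 2.

Pick v_2 = (1, 0, 0, 0)ᵀ.
Then v_1 = N · v_2 = (2, 4, 4, -4)ᵀ.

Sanity check: (A − (-5)·I) v_1 = (0, 0, 0, 0)ᵀ = 0. ✓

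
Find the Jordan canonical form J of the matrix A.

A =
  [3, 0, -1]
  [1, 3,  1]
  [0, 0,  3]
J_3(3)

The characteristic polynomial is
  det(x·I − A) = x^3 - 9*x^2 + 27*x - 27 = (x - 3)^3

Eigenvalues and multiplicities (the geometric multiplicity of λ is n − rank(A − λI), which equals the number of Jordan blocks for λ):
  λ = 3: algebraic multiplicity = 3, geometric multiplicity = 1

Determining the block sizes for each eigenvalue:
  λ = 3: one block (gm = 1), so the single block has size am = 3 → block sizes [3]

Assembling the blocks gives a Jordan form
J =
  [3, 1, 0]
  [0, 3, 1]
  [0, 0, 3]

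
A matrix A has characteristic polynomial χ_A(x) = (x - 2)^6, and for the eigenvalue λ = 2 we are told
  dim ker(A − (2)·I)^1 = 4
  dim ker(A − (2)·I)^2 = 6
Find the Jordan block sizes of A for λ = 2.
Block sizes for λ = 2: [2, 2, 1, 1]

From the dimensions of kernels of powers, the number of Jordan blocks of size at least j is d_j − d_{j−1} where d_j = dim ker(N^j) (with d_0 = 0). Computing the differences gives [4, 2].
The number of blocks of size exactly k is (#blocks of size ≥ k) − (#blocks of size ≥ k + 1), so the partition is: 2 block(s) of size 1, 2 block(s) of size 2.
In nonincreasing order the block sizes are [2, 2, 1, 1].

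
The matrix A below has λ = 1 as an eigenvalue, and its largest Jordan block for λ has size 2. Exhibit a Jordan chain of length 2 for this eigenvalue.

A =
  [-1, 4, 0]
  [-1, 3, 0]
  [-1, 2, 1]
A Jordan chain for λ = 1 of length 2:
v_1 = (-2, -1, -1)ᵀ
v_2 = (1, 0, 0)ᵀ

Let N = A − (1)·I. We want v_2 with N^2 v_2 = 0 but N^1 v_2 ≠ 0; then v_{j-1} := N · v_j for j = 2, …, 2.

Pick v_2 = (1, 0, 0)ᵀ.
Then v_1 = N · v_2 = (-2, -1, -1)ᵀ.

Sanity check: (A − (1)·I) v_1 = (0, 0, 0)ᵀ = 0. ✓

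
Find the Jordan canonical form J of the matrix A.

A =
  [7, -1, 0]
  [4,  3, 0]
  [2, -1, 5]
J_2(5) ⊕ J_1(5)

The characteristic polynomial is
  det(x·I − A) = x^3 - 15*x^2 + 75*x - 125 = (x - 5)^3

Eigenvalues and multiplicities (the geometric multiplicity of λ is n − rank(A − λI), which equals the number of Jordan blocks for λ):
  λ = 5: algebraic multiplicity = 3, geometric multiplicity = 2

Determining the block sizes for each eigenvalue:
  λ = 5: 2 blocks summing to 3 forces exactly one block of size 2 and the rest size 1 → block sizes [2, 1]

Assembling the blocks gives a Jordan form
J =
  [5, 1, 0]
  [0, 5, 0]
  [0, 0, 5]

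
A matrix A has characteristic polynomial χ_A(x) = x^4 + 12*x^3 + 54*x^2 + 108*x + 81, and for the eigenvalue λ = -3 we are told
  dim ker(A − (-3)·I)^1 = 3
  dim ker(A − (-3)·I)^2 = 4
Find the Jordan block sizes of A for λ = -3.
Block sizes for λ = -3: [2, 1, 1]

From the dimensions of kernels of powers, the number of Jordan blocks of size at least j is d_j − d_{j−1} where d_j = dim ker(N^j) (with d_0 = 0). Computing the differences gives [3, 1].
The number of blocks of size exactly k is (#blocks of size ≥ k) − (#blocks of size ≥ k + 1), so the partition is: 2 block(s) of size 1, 1 block(s) of size 2.
In nonincreasing order the block sizes are [2, 1, 1].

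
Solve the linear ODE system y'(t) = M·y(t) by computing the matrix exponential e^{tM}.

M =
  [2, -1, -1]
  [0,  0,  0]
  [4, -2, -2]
e^{tM} =
  [2*t + 1, -t, -t]
  [0, 1, 0]
  [4*t, -2*t, 1 - 2*t]

Strategy: write M = P · J · P⁻¹ where J is a Jordan canonical form, so e^{tM} = P · e^{tJ} · P⁻¹, and e^{tJ} can be computed block-by-block.

M has Jordan form
J =
  [0, 1, 0]
  [0, 0, 0]
  [0, 0, 0]
(up to reordering of blocks).

Per-block formulas:
  For a 1×1 block at λ = 0: exp(t · [0]) = [e^(0t)].
  For a 2×2 Jordan block J_2(0): exp(t · J_2(0)) = e^(0t)·(I + t·N), where N is the 2×2 nilpotent shift.

After assembling e^{tJ} and conjugating by P, we get:

e^{tM} =
  [2*t + 1, -t, -t]
  [0, 1, 0]
  [4*t, -2*t, 1 - 2*t]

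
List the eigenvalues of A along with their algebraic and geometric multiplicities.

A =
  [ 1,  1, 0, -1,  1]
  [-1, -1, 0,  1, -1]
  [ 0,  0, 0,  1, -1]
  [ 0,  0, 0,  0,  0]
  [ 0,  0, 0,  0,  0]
λ = 0: alg = 5, geom = 3

Step 1 — factor the characteristic polynomial to read off the algebraic multiplicities:
  χ_A(x) = x^5

Step 2 — compute geometric multiplicities via the rank-nullity identity g(λ) = n − rank(A − λI):
  rank(A − (0)·I) = 2, so dim ker(A − (0)·I) = n − 2 = 3

Summary:
  λ = 0: algebraic multiplicity = 5, geometric multiplicity = 3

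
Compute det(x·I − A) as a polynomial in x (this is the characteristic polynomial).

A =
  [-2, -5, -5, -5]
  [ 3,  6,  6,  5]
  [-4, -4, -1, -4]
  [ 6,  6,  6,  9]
x^4 - 12*x^3 + 54*x^2 - 108*x + 81

Expanding det(x·I − A) (e.g. by cofactor expansion or by noting that A is similar to its Jordan form J, which has the same characteristic polynomial as A) gives
  χ_A(x) = x^4 - 12*x^3 + 54*x^2 - 108*x + 81
which factors as (x - 3)^4. The eigenvalues (with algebraic multiplicities) are λ = 3 with multiplicity 4.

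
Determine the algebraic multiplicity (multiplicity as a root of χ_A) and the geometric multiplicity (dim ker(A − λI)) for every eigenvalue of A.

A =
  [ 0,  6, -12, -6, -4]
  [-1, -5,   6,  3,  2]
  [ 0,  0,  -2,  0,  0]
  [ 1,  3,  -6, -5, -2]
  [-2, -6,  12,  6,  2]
λ = -2: alg = 5, geom = 4

Step 1 — factor the characteristic polynomial to read off the algebraic multiplicities:
  χ_A(x) = (x + 2)^5

Step 2 — compute geometric multiplicities via the rank-nullity identity g(λ) = n − rank(A − λI):
  rank(A − (-2)·I) = 1, so dim ker(A − (-2)·I) = n − 1 = 4

Summary:
  λ = -2: algebraic multiplicity = 5, geometric multiplicity = 4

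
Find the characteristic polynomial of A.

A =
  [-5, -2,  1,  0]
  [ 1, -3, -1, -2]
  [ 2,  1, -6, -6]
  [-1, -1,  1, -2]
x^4 + 16*x^3 + 96*x^2 + 256*x + 256

Expanding det(x·I − A) (e.g. by cofactor expansion or by noting that A is similar to its Jordan form J, which has the same characteristic polynomial as A) gives
  χ_A(x) = x^4 + 16*x^3 + 96*x^2 + 256*x + 256
which factors as (x + 4)^4. The eigenvalues (with algebraic multiplicities) are λ = -4 with multiplicity 4.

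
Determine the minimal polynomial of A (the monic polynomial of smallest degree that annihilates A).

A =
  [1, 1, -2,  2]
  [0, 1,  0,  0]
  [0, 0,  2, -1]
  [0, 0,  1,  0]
x^2 - 2*x + 1

The characteristic polynomial is χ_A(x) = (x - 1)^4, so the eigenvalues are known. The minimal polynomial is
  m_A(x) = Π_λ (x − λ)^{k_λ}
where k_λ is the size of the *largest* Jordan block for λ (equivalently, the smallest k with (A − λI)^k v = 0 for every generalised eigenvector v of λ).

  λ = 1: largest Jordan block has size 2, contributing (x − 1)^2

So m_A(x) = (x - 1)^2 = x^2 - 2*x + 1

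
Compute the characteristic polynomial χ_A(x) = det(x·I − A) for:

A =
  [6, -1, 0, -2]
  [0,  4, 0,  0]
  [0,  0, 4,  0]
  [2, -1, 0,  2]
x^4 - 16*x^3 + 96*x^2 - 256*x + 256

Expanding det(x·I − A) (e.g. by cofactor expansion or by noting that A is similar to its Jordan form J, which has the same characteristic polynomial as A) gives
  χ_A(x) = x^4 - 16*x^3 + 96*x^2 - 256*x + 256
which factors as (x - 4)^4. The eigenvalues (with algebraic multiplicities) are λ = 4 with multiplicity 4.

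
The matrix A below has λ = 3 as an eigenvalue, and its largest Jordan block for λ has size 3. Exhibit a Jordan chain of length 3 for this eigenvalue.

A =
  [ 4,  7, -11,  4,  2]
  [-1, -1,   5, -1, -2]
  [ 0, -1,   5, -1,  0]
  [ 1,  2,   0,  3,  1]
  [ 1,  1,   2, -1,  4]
A Jordan chain for λ = 3 of length 3:
v_1 = (6, -3, -1, 1, 0)ᵀ
v_2 = (-11, 5, 2, 0, 2)ᵀ
v_3 = (0, 0, 1, 0, 0)ᵀ

Let N = A − (3)·I. We want v_3 with N^3 v_3 = 0 but N^2 v_3 ≠ 0; then v_{j-1} := N · v_j for j = 3, …, 2.

Pick v_3 = (0, 0, 1, 0, 0)ᵀ.
Then v_2 = N · v_3 = (-11, 5, 2, 0, 2)ᵀ.
Then v_1 = N · v_2 = (6, -3, -1, 1, 0)ᵀ.

Sanity check: (A − (3)·I) v_1 = (0, 0, 0, 0, 0)ᵀ = 0. ✓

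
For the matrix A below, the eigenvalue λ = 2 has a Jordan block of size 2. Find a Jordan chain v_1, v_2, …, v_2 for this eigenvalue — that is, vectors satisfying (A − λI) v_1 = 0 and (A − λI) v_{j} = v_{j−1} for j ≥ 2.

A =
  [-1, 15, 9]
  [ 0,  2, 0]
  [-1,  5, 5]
A Jordan chain for λ = 2 of length 2:
v_1 = (-3, 0, -1)ᵀ
v_2 = (1, 0, 0)ᵀ

Let N = A − (2)·I. We want v_2 with N^2 v_2 = 0 but N^1 v_2 ≠ 0; then v_{j-1} := N · v_j for j = 2, …, 2.

Pick v_2 = (1, 0, 0)ᵀ.
Then v_1 = N · v_2 = (-3, 0, -1)ᵀ.

Sanity check: (A − (2)·I) v_1 = (0, 0, 0)ᵀ = 0. ✓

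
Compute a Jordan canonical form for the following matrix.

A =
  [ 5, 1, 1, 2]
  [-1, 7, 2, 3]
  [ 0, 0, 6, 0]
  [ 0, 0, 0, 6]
J_3(6) ⊕ J_1(6)

The characteristic polynomial is
  det(x·I − A) = x^4 - 24*x^3 + 216*x^2 - 864*x + 1296 = (x - 6)^4

Eigenvalues and multiplicities (the geometric multiplicity of λ is n − rank(A − λI), which equals the number of Jordan blocks for λ):
  λ = 6: algebraic multiplicity = 4, geometric multiplicity = 2

Determining the block sizes for each eigenvalue:
  λ = 6: with am = 4 and gm = 2, the partition is not yet determined (e.g. several partitions of 4 into 2 parts exist). Let N = A − (6)·I. Computing rank(N^1) = 2, rank(N^2) = 1, rank(N^3) = 0; the number of blocks of size ≥ j is rank(N^{j−1}) − rank(N^j), giving [2, 1, 1]. So we have 1 block(s) of size 3, 1 block(s) of size 1 → block sizes [3, 1]

Assembling the blocks gives a Jordan form
J =
  [6, 1, 0, 0]
  [0, 6, 1, 0]
  [0, 0, 6, 0]
  [0, 0, 0, 6]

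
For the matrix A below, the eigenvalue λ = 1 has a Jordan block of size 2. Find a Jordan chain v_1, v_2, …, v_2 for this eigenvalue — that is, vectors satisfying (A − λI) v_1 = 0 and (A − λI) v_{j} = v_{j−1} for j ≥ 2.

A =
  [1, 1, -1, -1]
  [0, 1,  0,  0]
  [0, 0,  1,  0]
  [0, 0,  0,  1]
A Jordan chain for λ = 1 of length 2:
v_1 = (1, 0, 0, 0)ᵀ
v_2 = (0, 1, 0, 0)ᵀ

Let N = A − (1)·I. We want v_2 with N^2 v_2 = 0 but N^1 v_2 ≠ 0; then v_{j-1} := N · v_j for j = 2, …, 2.

Pick v_2 = (0, 1, 0, 0)ᵀ.
Then v_1 = N · v_2 = (1, 0, 0, 0)ᵀ.

Sanity check: (A − (1)·I) v_1 = (0, 0, 0, 0)ᵀ = 0. ✓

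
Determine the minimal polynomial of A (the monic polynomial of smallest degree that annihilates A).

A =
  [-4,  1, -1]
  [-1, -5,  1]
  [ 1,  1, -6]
x^3 + 15*x^2 + 75*x + 125

The characteristic polynomial is χ_A(x) = (x + 5)^3, so the eigenvalues are known. The minimal polynomial is
  m_A(x) = Π_λ (x − λ)^{k_λ}
where k_λ is the size of the *largest* Jordan block for λ (equivalently, the smallest k with (A − λI)^k v = 0 for every generalised eigenvector v of λ).

  λ = -5: largest Jordan block has size 3, contributing (x + 5)^3

So m_A(x) = (x + 5)^3 = x^3 + 15*x^2 + 75*x + 125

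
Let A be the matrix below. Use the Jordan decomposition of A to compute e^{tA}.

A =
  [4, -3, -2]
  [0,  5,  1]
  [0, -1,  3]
e^{tA} =
  [exp(4*t), -t^2*exp(4*t)/2 - 3*t*exp(4*t), -t^2*exp(4*t)/2 - 2*t*exp(4*t)]
  [0, t*exp(4*t) + exp(4*t), t*exp(4*t)]
  [0, -t*exp(4*t), -t*exp(4*t) + exp(4*t)]

Strategy: write A = P · J · P⁻¹ where J is a Jordan canonical form, so e^{tA} = P · e^{tJ} · P⁻¹, and e^{tJ} can be computed block-by-block.

A has Jordan form
J =
  [4, 1, 0]
  [0, 4, 1]
  [0, 0, 4]
(up to reordering of blocks).

Per-block formulas:
  For a 3×3 Jordan block J_3(4): exp(t · J_3(4)) = e^(4t)·(I + t·N + (t^2/2)·N^2), where N is the 3×3 nilpotent shift.

After assembling e^{tJ} and conjugating by P, we get:

e^{tA} =
  [exp(4*t), -t^2*exp(4*t)/2 - 3*t*exp(4*t), -t^2*exp(4*t)/2 - 2*t*exp(4*t)]
  [0, t*exp(4*t) + exp(4*t), t*exp(4*t)]
  [0, -t*exp(4*t), -t*exp(4*t) + exp(4*t)]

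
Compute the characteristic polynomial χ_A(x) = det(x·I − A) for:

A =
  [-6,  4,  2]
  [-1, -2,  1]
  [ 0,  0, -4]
x^3 + 12*x^2 + 48*x + 64

Expanding det(x·I − A) (e.g. by cofactor expansion or by noting that A is similar to its Jordan form J, which has the same characteristic polynomial as A) gives
  χ_A(x) = x^3 + 12*x^2 + 48*x + 64
which factors as (x + 4)^3. The eigenvalues (with algebraic multiplicities) are λ = -4 with multiplicity 3.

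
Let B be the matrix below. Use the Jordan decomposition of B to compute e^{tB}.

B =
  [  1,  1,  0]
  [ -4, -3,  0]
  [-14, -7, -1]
e^{tB} =
  [2*t*exp(-t) + exp(-t), t*exp(-t), 0]
  [-4*t*exp(-t), -2*t*exp(-t) + exp(-t), 0]
  [-14*t*exp(-t), -7*t*exp(-t), exp(-t)]

Strategy: write B = P · J · P⁻¹ where J is a Jordan canonical form, so e^{tB} = P · e^{tJ} · P⁻¹, and e^{tJ} can be computed block-by-block.

B has Jordan form
J =
  [-1,  1,  0]
  [ 0, -1,  0]
  [ 0,  0, -1]
(up to reordering of blocks).

Per-block formulas:
  For a 2×2 Jordan block J_2(-1): exp(t · J_2(-1)) = e^(-1t)·(I + t·N), where N is the 2×2 nilpotent shift.
  For a 1×1 block at λ = -1: exp(t · [-1]) = [e^(-1t)].

After assembling e^{tJ} and conjugating by P, we get:

e^{tB} =
  [2*t*exp(-t) + exp(-t), t*exp(-t), 0]
  [-4*t*exp(-t), -2*t*exp(-t) + exp(-t), 0]
  [-14*t*exp(-t), -7*t*exp(-t), exp(-t)]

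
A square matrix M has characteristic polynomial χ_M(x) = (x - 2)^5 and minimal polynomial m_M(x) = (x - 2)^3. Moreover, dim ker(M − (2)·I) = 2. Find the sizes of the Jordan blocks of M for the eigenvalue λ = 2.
Block sizes for λ = 2: [3, 2]

Step 1 — from the characteristic polynomial, algebraic multiplicity of λ = 2 is 5. From dim ker(M − (2)·I) = 2, there are exactly 2 Jordan blocks for λ = 2.
Step 2 — from the minimal polynomial, the factor (x − 2)^3 tells us the largest block for λ = 2 has size 3.
Step 3 — with total size 5, 2 blocks, and largest block 3, the block sizes (in nonincreasing order) are [3, 2].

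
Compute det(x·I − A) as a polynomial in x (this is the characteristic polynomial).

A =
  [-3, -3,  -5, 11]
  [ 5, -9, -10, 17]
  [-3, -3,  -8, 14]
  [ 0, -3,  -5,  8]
x^4 + 12*x^3 + 54*x^2 + 108*x + 81

Expanding det(x·I − A) (e.g. by cofactor expansion or by noting that A is similar to its Jordan form J, which has the same characteristic polynomial as A) gives
  χ_A(x) = x^4 + 12*x^3 + 54*x^2 + 108*x + 81
which factors as (x + 3)^4. The eigenvalues (with algebraic multiplicities) are λ = -3 with multiplicity 4.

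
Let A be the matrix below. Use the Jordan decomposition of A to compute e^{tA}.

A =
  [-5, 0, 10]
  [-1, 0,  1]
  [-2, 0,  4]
e^{tA} =
  [-4 + 5*exp(-t), 0, 10 - 10*exp(-t)]
  [2*t - 3 + 3*exp(-t), 1, -5*t + 6 - 6*exp(-t)]
  [-2 + 2*exp(-t), 0, 5 - 4*exp(-t)]

Strategy: write A = P · J · P⁻¹ where J is a Jordan canonical form, so e^{tA} = P · e^{tJ} · P⁻¹, and e^{tJ} can be computed block-by-block.

A has Jordan form
J =
  [-1, 0, 0]
  [ 0, 0, 1]
  [ 0, 0, 0]
(up to reordering of blocks).

Per-block formulas:
  For a 2×2 Jordan block J_2(0): exp(t · J_2(0)) = e^(0t)·(I + t·N), where N is the 2×2 nilpotent shift.
  For a 1×1 block at λ = -1: exp(t · [-1]) = [e^(-1t)].

After assembling e^{tJ} and conjugating by P, we get:

e^{tA} =
  [-4 + 5*exp(-t), 0, 10 - 10*exp(-t)]
  [2*t - 3 + 3*exp(-t), 1, -5*t + 6 - 6*exp(-t)]
  [-2 + 2*exp(-t), 0, 5 - 4*exp(-t)]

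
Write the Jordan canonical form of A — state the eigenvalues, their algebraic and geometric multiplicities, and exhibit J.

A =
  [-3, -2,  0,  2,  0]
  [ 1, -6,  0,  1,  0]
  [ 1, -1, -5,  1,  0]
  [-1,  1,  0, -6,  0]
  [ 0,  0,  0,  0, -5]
J_2(-5) ⊕ J_1(-5) ⊕ J_1(-5) ⊕ J_1(-5)

The characteristic polynomial is
  det(x·I − A) = x^5 + 25*x^4 + 250*x^3 + 1250*x^2 + 3125*x + 3125 = (x + 5)^5

Eigenvalues and multiplicities (the geometric multiplicity of λ is n − rank(A − λI), which equals the number of Jordan blocks for λ):
  λ = -5: algebraic multiplicity = 5, geometric multiplicity = 4

Determining the block sizes for each eigenvalue:
  λ = -5: 4 blocks summing to 5 forces exactly one block of size 2 and the rest size 1 → block sizes [2, 1, 1, 1]

Assembling the blocks gives a Jordan form
J =
  [-5,  1,  0,  0,  0]
  [ 0, -5,  0,  0,  0]
  [ 0,  0, -5,  0,  0]
  [ 0,  0,  0, -5,  0]
  [ 0,  0,  0,  0, -5]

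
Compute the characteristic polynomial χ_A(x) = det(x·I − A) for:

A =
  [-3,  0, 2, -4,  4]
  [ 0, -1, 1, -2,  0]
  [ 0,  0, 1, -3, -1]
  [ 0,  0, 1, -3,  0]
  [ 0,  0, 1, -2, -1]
x^5 + 7*x^4 + 18*x^3 + 22*x^2 + 13*x + 3

Expanding det(x·I − A) (e.g. by cofactor expansion or by noting that A is similar to its Jordan form J, which has the same characteristic polynomial as A) gives
  χ_A(x) = x^5 + 7*x^4 + 18*x^3 + 22*x^2 + 13*x + 3
which factors as (x + 1)^4*(x + 3). The eigenvalues (with algebraic multiplicities) are λ = -3 with multiplicity 1, λ = -1 with multiplicity 4.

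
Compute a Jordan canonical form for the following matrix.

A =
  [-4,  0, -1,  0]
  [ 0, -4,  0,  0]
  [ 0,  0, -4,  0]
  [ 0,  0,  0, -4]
J_2(-4) ⊕ J_1(-4) ⊕ J_1(-4)

The characteristic polynomial is
  det(x·I − A) = x^4 + 16*x^3 + 96*x^2 + 256*x + 256 = (x + 4)^4

Eigenvalues and multiplicities (the geometric multiplicity of λ is n − rank(A − λI), which equals the number of Jordan blocks for λ):
  λ = -4: algebraic multiplicity = 4, geometric multiplicity = 3

Determining the block sizes for each eigenvalue:
  λ = -4: 3 blocks summing to 4 forces exactly one block of size 2 and the rest size 1 → block sizes [2, 1, 1]

Assembling the blocks gives a Jordan form
J =
  [-4,  1,  0,  0]
  [ 0, -4,  0,  0]
  [ 0,  0, -4,  0]
  [ 0,  0,  0, -4]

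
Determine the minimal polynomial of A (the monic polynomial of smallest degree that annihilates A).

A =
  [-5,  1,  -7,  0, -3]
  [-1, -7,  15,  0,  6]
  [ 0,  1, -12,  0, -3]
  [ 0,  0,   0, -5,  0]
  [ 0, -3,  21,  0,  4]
x^3 + 15*x^2 + 75*x + 125

The characteristic polynomial is χ_A(x) = (x + 5)^5, so the eigenvalues are known. The minimal polynomial is
  m_A(x) = Π_λ (x − λ)^{k_λ}
where k_λ is the size of the *largest* Jordan block for λ (equivalently, the smallest k with (A − λI)^k v = 0 for every generalised eigenvector v of λ).

  λ = -5: largest Jordan block has size 3, contributing (x + 5)^3

So m_A(x) = (x + 5)^3 = x^3 + 15*x^2 + 75*x + 125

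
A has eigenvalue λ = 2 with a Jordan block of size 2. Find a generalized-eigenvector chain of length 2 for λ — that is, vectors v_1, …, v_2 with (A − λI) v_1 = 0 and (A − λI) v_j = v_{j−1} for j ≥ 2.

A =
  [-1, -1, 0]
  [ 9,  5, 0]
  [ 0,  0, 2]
A Jordan chain for λ = 2 of length 2:
v_1 = (-3, 9, 0)ᵀ
v_2 = (1, 0, 0)ᵀ

Let N = A − (2)·I. We want v_2 with N^2 v_2 = 0 but N^1 v_2 ≠ 0; then v_{j-1} := N · v_j for j = 2, …, 2.

Pick v_2 = (1, 0, 0)ᵀ.
Then v_1 = N · v_2 = (-3, 9, 0)ᵀ.

Sanity check: (A − (2)·I) v_1 = (0, 0, 0)ᵀ = 0. ✓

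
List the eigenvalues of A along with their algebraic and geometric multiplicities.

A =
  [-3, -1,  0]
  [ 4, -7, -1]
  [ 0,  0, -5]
λ = -5: alg = 3, geom = 1

Step 1 — factor the characteristic polynomial to read off the algebraic multiplicities:
  χ_A(x) = (x + 5)^3

Step 2 — compute geometric multiplicities via the rank-nullity identity g(λ) = n − rank(A − λI):
  rank(A − (-5)·I) = 2, so dim ker(A − (-5)·I) = n − 2 = 1

Summary:
  λ = -5: algebraic multiplicity = 3, geometric multiplicity = 1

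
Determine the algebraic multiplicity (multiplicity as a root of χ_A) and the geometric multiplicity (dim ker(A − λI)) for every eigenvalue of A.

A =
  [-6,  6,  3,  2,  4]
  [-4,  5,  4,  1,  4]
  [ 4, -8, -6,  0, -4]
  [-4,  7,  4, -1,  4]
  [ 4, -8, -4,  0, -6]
λ = -4: alg = 2, geom = 1; λ = -2: alg = 3, geom = 2

Step 1 — factor the characteristic polynomial to read off the algebraic multiplicities:
  χ_A(x) = (x + 2)^3*(x + 4)^2

Step 2 — compute geometric multiplicities via the rank-nullity identity g(λ) = n − rank(A − λI):
  rank(A − (-4)·I) = 4, so dim ker(A − (-4)·I) = n − 4 = 1
  rank(A − (-2)·I) = 3, so dim ker(A − (-2)·I) = n − 3 = 2

Summary:
  λ = -4: algebraic multiplicity = 2, geometric multiplicity = 1
  λ = -2: algebraic multiplicity = 3, geometric multiplicity = 2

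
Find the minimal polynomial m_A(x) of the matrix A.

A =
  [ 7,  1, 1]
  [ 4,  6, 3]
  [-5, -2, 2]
x^3 - 15*x^2 + 75*x - 125

The characteristic polynomial is χ_A(x) = (x - 5)^3, so the eigenvalues are known. The minimal polynomial is
  m_A(x) = Π_λ (x − λ)^{k_λ}
where k_λ is the size of the *largest* Jordan block for λ (equivalently, the smallest k with (A − λI)^k v = 0 for every generalised eigenvector v of λ).

  λ = 5: largest Jordan block has size 3, contributing (x − 5)^3

So m_A(x) = (x - 5)^3 = x^3 - 15*x^2 + 75*x - 125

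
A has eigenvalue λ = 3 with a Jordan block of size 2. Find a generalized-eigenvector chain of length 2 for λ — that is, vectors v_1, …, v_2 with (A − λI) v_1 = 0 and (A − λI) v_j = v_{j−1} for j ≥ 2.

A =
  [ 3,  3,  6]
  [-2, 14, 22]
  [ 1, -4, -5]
A Jordan chain for λ = 3 of length 2:
v_1 = (0, -2, 1)ᵀ
v_2 = (1, 0, 0)ᵀ

Let N = A − (3)·I. We want v_2 with N^2 v_2 = 0 but N^1 v_2 ≠ 0; then v_{j-1} := N · v_j for j = 2, …, 2.

Pick v_2 = (1, 0, 0)ᵀ.
Then v_1 = N · v_2 = (0, -2, 1)ᵀ.

Sanity check: (A − (3)·I) v_1 = (0, 0, 0)ᵀ = 0. ✓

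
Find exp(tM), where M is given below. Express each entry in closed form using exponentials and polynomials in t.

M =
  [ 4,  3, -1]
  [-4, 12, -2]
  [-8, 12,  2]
e^{tM} =
  [-2*t*exp(6*t) + exp(6*t), 3*t*exp(6*t), -t*exp(6*t)]
  [-4*t*exp(6*t), 6*t*exp(6*t) + exp(6*t), -2*t*exp(6*t)]
  [-8*t*exp(6*t), 12*t*exp(6*t), -4*t*exp(6*t) + exp(6*t)]

Strategy: write M = P · J · P⁻¹ where J is a Jordan canonical form, so e^{tM} = P · e^{tJ} · P⁻¹, and e^{tJ} can be computed block-by-block.

M has Jordan form
J =
  [6, 1, 0]
  [0, 6, 0]
  [0, 0, 6]
(up to reordering of blocks).

Per-block formulas:
  For a 2×2 Jordan block J_2(6): exp(t · J_2(6)) = e^(6t)·(I + t·N), where N is the 2×2 nilpotent shift.
  For a 1×1 block at λ = 6: exp(t · [6]) = [e^(6t)].

After assembling e^{tJ} and conjugating by P, we get:

e^{tM} =
  [-2*t*exp(6*t) + exp(6*t), 3*t*exp(6*t), -t*exp(6*t)]
  [-4*t*exp(6*t), 6*t*exp(6*t) + exp(6*t), -2*t*exp(6*t)]
  [-8*t*exp(6*t), 12*t*exp(6*t), -4*t*exp(6*t) + exp(6*t)]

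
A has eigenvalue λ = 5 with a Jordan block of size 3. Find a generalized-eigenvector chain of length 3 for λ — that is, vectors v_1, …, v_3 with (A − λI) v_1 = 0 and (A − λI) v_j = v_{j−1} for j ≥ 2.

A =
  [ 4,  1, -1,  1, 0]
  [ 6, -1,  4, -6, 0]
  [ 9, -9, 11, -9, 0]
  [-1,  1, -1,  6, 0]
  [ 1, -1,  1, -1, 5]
A Jordan chain for λ = 5 of length 3:
v_1 = (-3, 0, 0, -3, 3)ᵀ
v_2 = (-1, 6, 9, -1, 1)ᵀ
v_3 = (1, 0, 0, 0, 0)ᵀ

Let N = A − (5)·I. We want v_3 with N^3 v_3 = 0 but N^2 v_3 ≠ 0; then v_{j-1} := N · v_j for j = 3, …, 2.

Pick v_3 = (1, 0, 0, 0, 0)ᵀ.
Then v_2 = N · v_3 = (-1, 6, 9, -1, 1)ᵀ.
Then v_1 = N · v_2 = (-3, 0, 0, -3, 3)ᵀ.

Sanity check: (A − (5)·I) v_1 = (0, 0, 0, 0, 0)ᵀ = 0. ✓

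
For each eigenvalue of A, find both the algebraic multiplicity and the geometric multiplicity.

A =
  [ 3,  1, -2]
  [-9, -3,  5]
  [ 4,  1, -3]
λ = -1: alg = 3, geom = 1

Step 1 — factor the characteristic polynomial to read off the algebraic multiplicities:
  χ_A(x) = (x + 1)^3

Step 2 — compute geometric multiplicities via the rank-nullity identity g(λ) = n − rank(A − λI):
  rank(A − (-1)·I) = 2, so dim ker(A − (-1)·I) = n − 2 = 1

Summary:
  λ = -1: algebraic multiplicity = 3, geometric multiplicity = 1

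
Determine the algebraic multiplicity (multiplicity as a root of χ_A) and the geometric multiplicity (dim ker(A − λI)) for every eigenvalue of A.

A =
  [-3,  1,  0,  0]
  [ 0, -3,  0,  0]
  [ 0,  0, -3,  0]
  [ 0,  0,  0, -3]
λ = -3: alg = 4, geom = 3

Step 1 — factor the characteristic polynomial to read off the algebraic multiplicities:
  χ_A(x) = (x + 3)^4

Step 2 — compute geometric multiplicities via the rank-nullity identity g(λ) = n − rank(A − λI):
  rank(A − (-3)·I) = 1, so dim ker(A − (-3)·I) = n − 1 = 3

Summary:
  λ = -3: algebraic multiplicity = 4, geometric multiplicity = 3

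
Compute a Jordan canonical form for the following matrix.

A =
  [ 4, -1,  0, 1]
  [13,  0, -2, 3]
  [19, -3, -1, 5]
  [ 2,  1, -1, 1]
J_3(1) ⊕ J_1(1)

The characteristic polynomial is
  det(x·I − A) = x^4 - 4*x^3 + 6*x^2 - 4*x + 1 = (x - 1)^4

Eigenvalues and multiplicities (the geometric multiplicity of λ is n − rank(A − λI), which equals the number of Jordan blocks for λ):
  λ = 1: algebraic multiplicity = 4, geometric multiplicity = 2

Determining the block sizes for each eigenvalue:
  λ = 1: with am = 4 and gm = 2, the partition is not yet determined (e.g. several partitions of 4 into 2 parts exist). Let N = A − (1)·I. Computing rank(N^1) = 2, rank(N^2) = 1, rank(N^3) = 0; the number of blocks of size ≥ j is rank(N^{j−1}) − rank(N^j), giving [2, 1, 1]. So we have 1 block(s) of size 3, 1 block(s) of size 1 → block sizes [3, 1]

Assembling the blocks gives a Jordan form
J =
  [1, 1, 0, 0]
  [0, 1, 1, 0]
  [0, 0, 1, 0]
  [0, 0, 0, 1]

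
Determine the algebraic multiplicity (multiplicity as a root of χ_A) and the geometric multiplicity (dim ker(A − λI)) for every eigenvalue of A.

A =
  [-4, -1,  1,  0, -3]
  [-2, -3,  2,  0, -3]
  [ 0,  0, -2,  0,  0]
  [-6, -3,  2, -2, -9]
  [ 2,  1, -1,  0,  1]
λ = -2: alg = 5, geom = 3

Step 1 — factor the characteristic polynomial to read off the algebraic multiplicities:
  χ_A(x) = (x + 2)^5

Step 2 — compute geometric multiplicities via the rank-nullity identity g(λ) = n − rank(A − λI):
  rank(A − (-2)·I) = 2, so dim ker(A − (-2)·I) = n − 2 = 3

Summary:
  λ = -2: algebraic multiplicity = 5, geometric multiplicity = 3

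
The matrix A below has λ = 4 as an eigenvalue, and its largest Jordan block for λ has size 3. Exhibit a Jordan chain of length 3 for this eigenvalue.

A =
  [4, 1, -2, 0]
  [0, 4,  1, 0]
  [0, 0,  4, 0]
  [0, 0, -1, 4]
A Jordan chain for λ = 4 of length 3:
v_1 = (1, 0, 0, 0)ᵀ
v_2 = (-2, 1, 0, -1)ᵀ
v_3 = (0, 0, 1, 0)ᵀ

Let N = A − (4)·I. We want v_3 with N^3 v_3 = 0 but N^2 v_3 ≠ 0; then v_{j-1} := N · v_j for j = 3, …, 2.

Pick v_3 = (0, 0, 1, 0)ᵀ.
Then v_2 = N · v_3 = (-2, 1, 0, -1)ᵀ.
Then v_1 = N · v_2 = (1, 0, 0, 0)ᵀ.

Sanity check: (A − (4)·I) v_1 = (0, 0, 0, 0)ᵀ = 0. ✓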